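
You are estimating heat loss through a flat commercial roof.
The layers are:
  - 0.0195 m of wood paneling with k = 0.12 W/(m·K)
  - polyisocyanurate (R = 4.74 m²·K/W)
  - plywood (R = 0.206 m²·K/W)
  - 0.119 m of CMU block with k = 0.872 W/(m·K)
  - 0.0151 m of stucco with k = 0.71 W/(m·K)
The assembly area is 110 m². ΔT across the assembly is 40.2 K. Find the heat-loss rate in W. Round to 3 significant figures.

0.0195/0.12 = 0.1625
0.119/0.872 = 0.1365
0.0151/0.71 = 0.02127
R_total = 0.1625 + 4.74 + 0.206 + 0.1365 + 0.02127 = 5.266 m²·K/W
Q = A·ΔT/R = 110 × 40.2 / 5.266 = 839.7 W

840 W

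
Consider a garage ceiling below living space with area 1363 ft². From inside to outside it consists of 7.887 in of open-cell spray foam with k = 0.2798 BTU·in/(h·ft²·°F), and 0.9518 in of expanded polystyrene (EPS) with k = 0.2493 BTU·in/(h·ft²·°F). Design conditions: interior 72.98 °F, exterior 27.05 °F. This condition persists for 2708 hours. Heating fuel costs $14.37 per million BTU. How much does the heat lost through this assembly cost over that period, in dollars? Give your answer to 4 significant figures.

76.11 dollars

7.887/0.2798 = 28.188
0.9518/0.2493 = 3.8179
R_total = 28.188 + 3.8179 = 32.006 ft²·°F·h/BTU
Q = 1363 × (72.98 − 27.05) / 32.006 = 1956 BTU/h
E = 1956 × 2708 = 5296800 BTU
Cost = 5296800/10⁶ × 14.37 = $76.115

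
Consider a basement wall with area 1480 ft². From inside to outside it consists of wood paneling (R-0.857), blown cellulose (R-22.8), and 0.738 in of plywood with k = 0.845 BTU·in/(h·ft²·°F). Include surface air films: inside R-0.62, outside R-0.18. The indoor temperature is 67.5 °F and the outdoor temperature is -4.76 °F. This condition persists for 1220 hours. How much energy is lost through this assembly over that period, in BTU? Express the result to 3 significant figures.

5150000 BTU

0.738/0.845 = 0.8734
R_total = 0.62 + 0.857 + 22.8 + 0.8734 + 0.18 = 25.33 ft²·°F·h/BTU
Q = 1480 × (67.5 − (-4.76)) / 25.33 = 4222 BTU/h
E = 4222 × 1220 = 5151000 BTU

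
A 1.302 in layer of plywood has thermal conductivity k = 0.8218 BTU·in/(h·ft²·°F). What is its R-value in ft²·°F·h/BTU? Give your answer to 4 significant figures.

R = L/k = 1.302/0.8218 = 1.5843 ft²·°F·h/BTU

1.584 ft²·°F·h/BTU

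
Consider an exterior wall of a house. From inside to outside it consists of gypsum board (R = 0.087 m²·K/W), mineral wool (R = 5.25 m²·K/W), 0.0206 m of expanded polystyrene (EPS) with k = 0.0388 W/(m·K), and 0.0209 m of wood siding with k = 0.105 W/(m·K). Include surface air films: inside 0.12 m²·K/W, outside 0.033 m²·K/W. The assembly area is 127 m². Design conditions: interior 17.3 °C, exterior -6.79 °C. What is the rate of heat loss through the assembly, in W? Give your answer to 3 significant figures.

0.0206/0.0388 = 0.5309
0.0209/0.105 = 0.199
R_total = 0.12 + 0.087 + 5.25 + 0.5309 + 0.199 + 0.033 = 6.22 m²·K/W
Q = A·ΔT/R = 127 × (17.3 − (-6.79)) / 6.22 = 491.9 W

492 W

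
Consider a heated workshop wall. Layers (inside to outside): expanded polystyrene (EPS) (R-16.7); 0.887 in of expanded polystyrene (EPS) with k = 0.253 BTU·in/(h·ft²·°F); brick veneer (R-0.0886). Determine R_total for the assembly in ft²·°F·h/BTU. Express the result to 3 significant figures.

20.3 ft²·°F·h/BTU

0.887/0.253 = 3.506
R_total = 16.7 + 3.506 + 0.0886 = 20.29 ft²·°F·h/BTU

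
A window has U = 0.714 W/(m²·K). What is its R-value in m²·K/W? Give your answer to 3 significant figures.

R = 1/U = 1/0.714 = 1.401

1.40 m²·K/W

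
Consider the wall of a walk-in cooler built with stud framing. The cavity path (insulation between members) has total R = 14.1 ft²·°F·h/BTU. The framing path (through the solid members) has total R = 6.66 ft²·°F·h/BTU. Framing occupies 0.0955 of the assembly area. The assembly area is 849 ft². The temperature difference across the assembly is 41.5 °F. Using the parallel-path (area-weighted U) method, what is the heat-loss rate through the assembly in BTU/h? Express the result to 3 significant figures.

2770 BTU/h

U_eff = 0.9045/14.1 + 0.0955/6.66 = 0.06415 + 0.01434 = 0.07849
R_eff = 1/U_eff = 12.74 ft²·°F·h/BTU
Q = 849 × 41.5 / 12.74 = 2765 BTU/h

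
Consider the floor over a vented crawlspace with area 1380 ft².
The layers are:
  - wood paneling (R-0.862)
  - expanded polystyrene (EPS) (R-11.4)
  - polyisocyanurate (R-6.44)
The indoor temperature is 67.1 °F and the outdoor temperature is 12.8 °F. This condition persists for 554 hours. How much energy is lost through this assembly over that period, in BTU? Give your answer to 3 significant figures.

2220000 BTU

R_total = 0.862 + 11.4 + 6.44 = 18.7 ft²·°F·h/BTU
Q = 1380 × (67.1 − 12.8) / 18.7 = 4007 BTU/h
E = 4007 × 554 = 2220000 BTU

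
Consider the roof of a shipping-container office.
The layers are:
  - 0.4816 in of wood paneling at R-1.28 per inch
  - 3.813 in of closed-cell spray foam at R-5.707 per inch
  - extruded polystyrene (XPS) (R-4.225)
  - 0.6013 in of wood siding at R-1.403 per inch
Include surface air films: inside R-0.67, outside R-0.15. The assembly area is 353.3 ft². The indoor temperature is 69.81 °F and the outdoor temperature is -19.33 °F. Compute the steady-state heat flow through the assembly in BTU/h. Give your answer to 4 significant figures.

0.4816 × 1.28 = 0.61645
3.813 × 5.707 = 21.761
0.6013 × 1.403 = 0.84362
R_total = 0.67 + 0.61645 + 21.761 + 4.225 + 0.84362 + 0.15 = 28.266 ft²·°F·h/BTU
Q = A·ΔT/R = 353.3 × (69.81 − (-19.33)) / 28.266 = 1114.2 BTU/h

1114 BTU/h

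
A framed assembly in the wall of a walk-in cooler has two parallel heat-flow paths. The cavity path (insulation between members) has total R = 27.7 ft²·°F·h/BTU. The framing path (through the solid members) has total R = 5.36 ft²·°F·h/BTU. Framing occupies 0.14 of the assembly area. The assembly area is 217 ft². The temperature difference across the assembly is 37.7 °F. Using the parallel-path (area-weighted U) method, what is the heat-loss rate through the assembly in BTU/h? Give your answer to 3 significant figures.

468 BTU/h

U_eff = 0.86/27.7 + 0.14/5.36 = 0.03105 + 0.02612 = 0.05717
R_eff = 1/U_eff = 17.49 ft²·°F·h/BTU
Q = 217 × 37.7 / 17.49 = 467.7 BTU/h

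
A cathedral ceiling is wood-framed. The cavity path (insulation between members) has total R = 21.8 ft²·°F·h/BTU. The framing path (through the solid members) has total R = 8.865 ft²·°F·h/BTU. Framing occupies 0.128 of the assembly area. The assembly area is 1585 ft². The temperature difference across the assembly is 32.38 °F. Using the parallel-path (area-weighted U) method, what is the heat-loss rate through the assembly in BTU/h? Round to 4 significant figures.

2794 BTU/h

U_eff = 0.872/21.8 + 0.128/8.865 = 0.04 + 0.014439 = 0.054439
R_eff = 1/U_eff = 18.369 ft²·°F·h/BTU
Q = 1585 × 32.38 / 18.369 = 2793.9 BTU/h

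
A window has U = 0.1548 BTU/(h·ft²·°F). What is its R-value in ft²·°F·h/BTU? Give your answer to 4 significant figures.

R = 1/U = 1/0.1548 = 6.4599

6.460 ft²·°F·h/BTU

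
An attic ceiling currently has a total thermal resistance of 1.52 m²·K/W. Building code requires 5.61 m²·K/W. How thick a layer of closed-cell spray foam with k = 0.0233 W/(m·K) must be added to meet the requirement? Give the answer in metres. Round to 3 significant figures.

ΔR = 5.61 − 1.52 = 4.09 m²·K/W
L = ΔR × k = 4.09 × 0.0233 = 0.0953 m

0.0953 m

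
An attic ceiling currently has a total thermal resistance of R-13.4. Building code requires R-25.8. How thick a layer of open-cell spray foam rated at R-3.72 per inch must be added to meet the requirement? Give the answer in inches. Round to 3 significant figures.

ΔR = 25.8 − 13.4 = 12.4 ft²·°F·h/BTU
L = ΔR / (R/in) = 12.4/3.72 = 3.333 in

3.33 in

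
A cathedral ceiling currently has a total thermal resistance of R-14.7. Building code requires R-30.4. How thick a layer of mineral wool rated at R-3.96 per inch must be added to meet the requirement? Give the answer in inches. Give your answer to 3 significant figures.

ΔR = 30.4 − 14.7 = 15.7 ft²·°F·h/BTU
L = ΔR / (R/in) = 15.7/3.96 = 3.965 in

3.96 in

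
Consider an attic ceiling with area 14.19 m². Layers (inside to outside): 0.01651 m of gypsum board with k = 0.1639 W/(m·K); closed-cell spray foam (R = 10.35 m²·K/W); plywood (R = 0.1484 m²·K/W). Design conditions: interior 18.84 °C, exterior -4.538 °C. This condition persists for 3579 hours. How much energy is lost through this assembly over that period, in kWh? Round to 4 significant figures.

0.01651/0.1639 = 0.10073
R_total = 0.10073 + 10.35 + 0.1484 = 10.599 m²·K/W
Q = 14.19 × (18.84 − (-4.538)) / 10.599 = 31.298 W
E = 31.298 W × 3579 h / 1000 = 112.02 kWh

112.0 kWh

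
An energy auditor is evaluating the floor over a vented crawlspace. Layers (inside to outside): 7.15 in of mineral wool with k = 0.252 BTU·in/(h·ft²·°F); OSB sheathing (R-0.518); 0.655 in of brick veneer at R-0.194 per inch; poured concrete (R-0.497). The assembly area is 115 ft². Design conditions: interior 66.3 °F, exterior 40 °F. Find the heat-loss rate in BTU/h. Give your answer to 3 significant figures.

102 BTU/h

7.15/0.252 = 28.37
0.655 × 0.194 = 0.1271
R_total = 28.37 + 0.518 + 0.1271 + 0.497 = 29.52 ft²·°F·h/BTU
Q = A·ΔT/R = 115 × (66.3 − 40) / 29.52 = 102.5 BTU/h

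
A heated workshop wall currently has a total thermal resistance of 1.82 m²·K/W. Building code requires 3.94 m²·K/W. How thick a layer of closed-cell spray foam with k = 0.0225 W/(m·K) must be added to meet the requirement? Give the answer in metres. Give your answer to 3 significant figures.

0.0477 m

ΔR = 3.94 − 1.82 = 2.12 m²·K/W
L = ΔR × k = 2.12 × 0.0225 = 0.0477 m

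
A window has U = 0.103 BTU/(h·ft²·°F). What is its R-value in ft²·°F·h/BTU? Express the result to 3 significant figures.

9.71 ft²·°F·h/BTU

R = 1/U = 1/0.103 = 9.709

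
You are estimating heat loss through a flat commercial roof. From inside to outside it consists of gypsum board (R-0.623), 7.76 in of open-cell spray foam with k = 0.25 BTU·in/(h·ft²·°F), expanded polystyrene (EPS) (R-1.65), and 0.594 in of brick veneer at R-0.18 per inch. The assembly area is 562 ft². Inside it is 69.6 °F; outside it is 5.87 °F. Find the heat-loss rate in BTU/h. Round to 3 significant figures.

7.76/0.25 = 31.04
0.594 × 0.18 = 0.1069
R_total = 0.623 + 31.04 + 1.65 + 0.1069 = 33.42 ft²·°F·h/BTU
Q = A·ΔT/R = 562 × (69.6 − 5.87) / 33.42 = 1072 BTU/h

1070 BTU/h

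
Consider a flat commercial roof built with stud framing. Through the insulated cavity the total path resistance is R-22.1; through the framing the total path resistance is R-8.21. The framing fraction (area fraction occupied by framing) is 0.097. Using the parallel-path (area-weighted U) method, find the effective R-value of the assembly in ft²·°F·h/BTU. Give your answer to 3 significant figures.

19.0 ft²·°F·h/BTU

U_eff = 0.903/22.1 + 0.097/8.21 = 0.04086 + 0.01181 = 0.05267
R_eff = 1/U_eff = 18.98 ft²·°F·h/BTU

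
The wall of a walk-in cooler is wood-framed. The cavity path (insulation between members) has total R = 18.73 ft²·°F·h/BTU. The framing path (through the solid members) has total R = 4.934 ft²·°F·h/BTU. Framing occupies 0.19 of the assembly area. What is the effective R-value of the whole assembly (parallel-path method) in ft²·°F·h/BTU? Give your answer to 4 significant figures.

12.23 ft²·°F·h/BTU

U_eff = 0.81/18.73 + 0.19/4.934 = 0.043246 + 0.038508 = 0.081754
R_eff = 1/U_eff = 12.232 ft²·°F·h/BTU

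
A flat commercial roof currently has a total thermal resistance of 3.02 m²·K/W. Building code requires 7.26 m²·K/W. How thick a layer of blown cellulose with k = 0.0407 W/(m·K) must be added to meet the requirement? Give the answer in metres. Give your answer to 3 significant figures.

0.173 m

ΔR = 7.26 − 3.02 = 4.24 m²·K/W
L = ΔR × k = 4.24 × 0.0407 = 0.1726 m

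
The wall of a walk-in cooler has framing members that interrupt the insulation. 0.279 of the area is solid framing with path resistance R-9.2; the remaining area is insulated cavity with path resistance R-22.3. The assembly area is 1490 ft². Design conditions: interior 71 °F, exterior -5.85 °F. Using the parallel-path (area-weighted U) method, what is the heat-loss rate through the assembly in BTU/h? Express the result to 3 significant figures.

U_eff = 0.721/22.3 + 0.279/9.2 = 0.03233 + 0.03033 = 0.06266
R_eff = 1/U_eff = 15.96 ft²·°F·h/BTU
Q = 1490 × (71 − (-5.85)) / 15.96 = 7175 BTU/h

7170 BTU/h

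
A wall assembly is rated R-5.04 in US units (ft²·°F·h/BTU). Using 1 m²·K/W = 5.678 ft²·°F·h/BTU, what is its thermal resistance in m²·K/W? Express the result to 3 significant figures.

R_SI = 5.04/5.678 = 0.8876

0.888 m²·K/W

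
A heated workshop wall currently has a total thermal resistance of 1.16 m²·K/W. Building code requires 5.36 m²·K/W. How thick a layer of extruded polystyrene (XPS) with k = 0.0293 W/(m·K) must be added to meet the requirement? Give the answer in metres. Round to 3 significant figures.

ΔR = 5.36 − 1.16 = 4.2 m²·K/W
L = ΔR × k = 4.2 × 0.0293 = 0.1231 m

0.123 m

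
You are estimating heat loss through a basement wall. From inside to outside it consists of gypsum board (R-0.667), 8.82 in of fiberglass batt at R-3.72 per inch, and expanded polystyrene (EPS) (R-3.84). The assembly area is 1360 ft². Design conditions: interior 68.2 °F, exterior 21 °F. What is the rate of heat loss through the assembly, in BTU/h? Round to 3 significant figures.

1720 BTU/h

8.82 × 3.72 = 32.81
R_total = 0.667 + 32.81 + 3.84 = 37.32 ft²·°F·h/BTU
Q = A·ΔT/R = 1360 × (68.2 − 21) / 37.32 = 1720 BTU/h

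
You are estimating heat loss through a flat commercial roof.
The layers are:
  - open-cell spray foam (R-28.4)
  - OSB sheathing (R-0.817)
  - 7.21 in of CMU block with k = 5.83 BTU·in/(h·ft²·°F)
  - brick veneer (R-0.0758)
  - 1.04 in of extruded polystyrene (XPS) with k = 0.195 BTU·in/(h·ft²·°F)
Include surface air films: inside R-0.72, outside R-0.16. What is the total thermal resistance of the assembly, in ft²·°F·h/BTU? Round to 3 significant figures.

7.21/5.83 = 1.237
1.04/0.195 = 5.333
R_total = 0.72 + 28.4 + 0.817 + 1.237 + 0.0758 + 5.333 + 0.16 = 36.74 ft²·°F·h/BTU

36.7 ft²·°F·h/BTU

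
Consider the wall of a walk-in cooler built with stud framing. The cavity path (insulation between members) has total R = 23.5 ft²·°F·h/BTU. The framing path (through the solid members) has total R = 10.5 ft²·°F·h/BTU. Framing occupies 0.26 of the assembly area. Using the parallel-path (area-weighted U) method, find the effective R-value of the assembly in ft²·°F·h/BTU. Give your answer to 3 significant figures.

17.8 ft²·°F·h/BTU

U_eff = 0.74/23.5 + 0.26/10.5 = 0.03149 + 0.02476 = 0.05625
R_eff = 1/U_eff = 17.78 ft²·°F·h/BTU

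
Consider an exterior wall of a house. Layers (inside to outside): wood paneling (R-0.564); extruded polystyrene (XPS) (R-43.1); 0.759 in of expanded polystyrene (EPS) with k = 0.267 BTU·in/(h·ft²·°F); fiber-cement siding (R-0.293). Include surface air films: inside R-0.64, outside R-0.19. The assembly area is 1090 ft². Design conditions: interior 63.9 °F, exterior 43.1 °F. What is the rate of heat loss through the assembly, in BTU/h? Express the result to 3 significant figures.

476 BTU/h

0.759/0.267 = 2.843
R_total = 0.64 + 0.564 + 43.1 + 2.843 + 0.293 + 0.19 = 47.63 ft²·°F·h/BTU
Q = A·ΔT/R = 1090 × (63.9 − 43.1) / 47.63 = 476 BTU/h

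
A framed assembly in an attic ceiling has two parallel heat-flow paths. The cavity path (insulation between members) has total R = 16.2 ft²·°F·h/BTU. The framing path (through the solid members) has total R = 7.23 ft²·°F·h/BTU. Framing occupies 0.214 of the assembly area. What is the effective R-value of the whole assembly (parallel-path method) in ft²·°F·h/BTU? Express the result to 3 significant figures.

U_eff = 0.786/16.2 + 0.214/7.23 = 0.04852 + 0.0296 = 0.07812
R_eff = 1/U_eff = 12.8 ft²·°F·h/BTU

12.8 ft²·°F·h/BTU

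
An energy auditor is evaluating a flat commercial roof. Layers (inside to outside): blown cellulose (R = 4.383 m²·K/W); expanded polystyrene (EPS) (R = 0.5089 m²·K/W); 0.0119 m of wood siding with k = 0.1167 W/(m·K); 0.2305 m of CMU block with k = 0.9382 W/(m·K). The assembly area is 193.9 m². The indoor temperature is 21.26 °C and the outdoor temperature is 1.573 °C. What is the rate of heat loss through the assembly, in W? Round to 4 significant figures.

0.0119/0.1167 = 0.10197
0.2305/0.9382 = 0.24568
R_total = 4.383 + 0.5089 + 0.10197 + 0.24568 = 5.2396 m²·K/W
Q = A·ΔT/R = 193.9 × (21.26 − 1.573) / 5.2396 = 728.56 W

728.6 W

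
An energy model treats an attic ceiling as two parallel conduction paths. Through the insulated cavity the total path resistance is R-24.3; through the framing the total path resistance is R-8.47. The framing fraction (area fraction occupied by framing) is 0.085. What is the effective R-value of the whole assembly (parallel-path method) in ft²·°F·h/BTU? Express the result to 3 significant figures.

U_eff = 0.915/24.3 + 0.085/8.47 = 0.03765 + 0.01004 = 0.04769
R_eff = 1/U_eff = 20.97 ft²·°F·h/BTU

21.0 ft²·°F·h/BTU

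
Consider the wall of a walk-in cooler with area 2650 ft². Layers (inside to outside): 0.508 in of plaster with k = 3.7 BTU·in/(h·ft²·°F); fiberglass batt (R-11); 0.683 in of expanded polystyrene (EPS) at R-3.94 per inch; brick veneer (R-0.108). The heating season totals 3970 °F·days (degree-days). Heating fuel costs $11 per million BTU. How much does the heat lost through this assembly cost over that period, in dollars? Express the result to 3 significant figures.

0.508/3.7 = 0.1373
0.683 × 3.94 = 2.691
R_total = 0.1373 + 11 + 2.691 + 0.108 = 13.94 ft²·°F·h/BTU
E = A × HDD × 24 / R = 2650 × 3970 × 24 / 13.94 = 18120000 BTU
Cost = 18120000/10⁶ × 11 = $199.3

199 dollars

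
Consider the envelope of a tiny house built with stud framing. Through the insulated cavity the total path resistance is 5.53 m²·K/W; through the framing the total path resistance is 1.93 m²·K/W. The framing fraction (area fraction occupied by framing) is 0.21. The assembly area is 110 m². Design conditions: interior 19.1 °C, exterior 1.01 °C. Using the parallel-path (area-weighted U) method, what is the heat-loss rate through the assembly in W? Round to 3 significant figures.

U_eff = 0.79/5.53 + 0.21/1.93 = 0.1429 + 0.1088 = 0.2517
R_eff = 1/U_eff = 3.974 m²·K/W
Q = 110 × (19.1 − 1.01) / 3.974 = 500.8 W

501 W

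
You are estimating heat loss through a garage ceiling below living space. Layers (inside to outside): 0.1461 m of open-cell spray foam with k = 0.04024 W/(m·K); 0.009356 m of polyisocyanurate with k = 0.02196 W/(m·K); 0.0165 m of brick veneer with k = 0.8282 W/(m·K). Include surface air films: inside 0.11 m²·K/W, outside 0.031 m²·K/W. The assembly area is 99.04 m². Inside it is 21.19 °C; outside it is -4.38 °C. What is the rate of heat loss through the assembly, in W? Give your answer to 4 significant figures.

0.1461/0.04024 = 3.6307
0.009356/0.02196 = 0.42605
0.0165/0.8282 = 0.019923
R_total = 0.11 + 3.6307 + 0.42605 + 0.019923 + 0.031 = 4.2177 m²·K/W
Q = A·ΔT/R = 99.04 × (21.19 − (-4.38)) / 4.2177 = 600.44 W

600.4 W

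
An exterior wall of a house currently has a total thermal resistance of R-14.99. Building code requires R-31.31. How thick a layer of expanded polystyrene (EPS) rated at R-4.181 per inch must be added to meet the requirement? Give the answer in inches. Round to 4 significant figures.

3.903 in

ΔR = 31.31 − 14.99 = 16.32 ft²·°F·h/BTU
L = ΔR / (R/in) = 16.32/4.181 = 3.9034 in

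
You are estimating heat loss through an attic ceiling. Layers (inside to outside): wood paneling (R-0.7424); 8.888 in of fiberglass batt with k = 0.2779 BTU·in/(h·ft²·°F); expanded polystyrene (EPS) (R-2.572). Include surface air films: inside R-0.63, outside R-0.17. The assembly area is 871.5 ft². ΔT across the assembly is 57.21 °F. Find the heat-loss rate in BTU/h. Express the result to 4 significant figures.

1381 BTU/h

8.888/0.2779 = 31.983
R_total = 0.63 + 0.7424 + 31.983 + 2.572 + 0.17 = 36.097 ft²·°F·h/BTU
Q = A·ΔT/R = 871.5 × 57.21 / 36.097 = 1381.2 BTU/h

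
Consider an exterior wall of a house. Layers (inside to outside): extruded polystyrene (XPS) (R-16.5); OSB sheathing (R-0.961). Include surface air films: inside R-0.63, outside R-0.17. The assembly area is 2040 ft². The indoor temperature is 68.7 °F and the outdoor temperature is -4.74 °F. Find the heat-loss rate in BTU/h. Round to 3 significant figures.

R_total = 0.63 + 16.5 + 0.961 + 0.17 = 18.26 ft²·°F·h/BTU
Q = A·ΔT/R = 2040 × (68.7 − (-4.74)) / 18.26 = 8204 BTU/h

8200 BTU/h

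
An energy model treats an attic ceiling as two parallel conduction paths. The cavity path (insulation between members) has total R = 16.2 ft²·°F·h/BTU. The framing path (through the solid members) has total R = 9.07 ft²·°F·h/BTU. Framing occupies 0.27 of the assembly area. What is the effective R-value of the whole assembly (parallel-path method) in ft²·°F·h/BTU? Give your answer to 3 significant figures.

U_eff = 0.73/16.2 + 0.27/9.07 = 0.04506 + 0.02977 = 0.07483
R_eff = 1/U_eff = 13.36 ft²·°F·h/BTU

13.4 ft²·°F·h/BTU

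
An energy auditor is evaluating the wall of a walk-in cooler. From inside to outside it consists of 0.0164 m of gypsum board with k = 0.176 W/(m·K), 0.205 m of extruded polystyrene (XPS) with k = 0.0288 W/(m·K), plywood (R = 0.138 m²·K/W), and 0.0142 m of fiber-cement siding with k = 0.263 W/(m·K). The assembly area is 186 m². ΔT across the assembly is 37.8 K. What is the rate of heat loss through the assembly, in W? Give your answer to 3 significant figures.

0.0164/0.176 = 0.09318
0.205/0.0288 = 7.118
0.0142/0.263 = 0.05399
R_total = 0.09318 + 7.118 + 0.138 + 0.05399 = 7.403 m²·K/W
Q = A·ΔT/R = 186 × 37.8 / 7.403 = 949.7 W

950 W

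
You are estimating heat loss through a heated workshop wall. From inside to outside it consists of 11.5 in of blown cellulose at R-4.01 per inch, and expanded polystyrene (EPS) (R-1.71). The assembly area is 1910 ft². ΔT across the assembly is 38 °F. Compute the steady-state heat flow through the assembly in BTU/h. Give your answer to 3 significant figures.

11.5 × 4.01 = 46.11
R_total = 46.11 + 1.71 = 47.82 ft²·°F·h/BTU
Q = A·ΔT/R = 1910 × 38 / 47.82 = 1518 BTU/h

1520 BTU/h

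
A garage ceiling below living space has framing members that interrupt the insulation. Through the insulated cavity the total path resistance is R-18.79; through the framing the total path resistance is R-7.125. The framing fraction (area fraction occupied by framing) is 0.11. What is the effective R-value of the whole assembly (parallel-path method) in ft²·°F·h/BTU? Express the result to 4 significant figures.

15.92 ft²·°F·h/BTU

U_eff = 0.89/18.79 + 0.11/7.125 = 0.047366 + 0.015439 = 0.062804
R_eff = 1/U_eff = 15.922 ft²·°F·h/BTU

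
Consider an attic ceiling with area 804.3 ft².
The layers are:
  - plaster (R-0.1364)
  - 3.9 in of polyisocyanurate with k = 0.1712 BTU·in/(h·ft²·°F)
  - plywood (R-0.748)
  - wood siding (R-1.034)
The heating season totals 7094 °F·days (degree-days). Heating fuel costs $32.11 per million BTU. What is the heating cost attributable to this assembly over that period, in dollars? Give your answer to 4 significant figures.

178.0 dollars

3.9/0.1712 = 22.78
R_total = 0.1364 + 22.78 + 0.748 + 1.034 = 24.699 ft²·°F·h/BTU
E = A × HDD × 24 / R = 804.3 × 7094 × 24 / 24.699 = 5544300 BTU
Cost = 5544300/10⁶ × 32.11 = $178.03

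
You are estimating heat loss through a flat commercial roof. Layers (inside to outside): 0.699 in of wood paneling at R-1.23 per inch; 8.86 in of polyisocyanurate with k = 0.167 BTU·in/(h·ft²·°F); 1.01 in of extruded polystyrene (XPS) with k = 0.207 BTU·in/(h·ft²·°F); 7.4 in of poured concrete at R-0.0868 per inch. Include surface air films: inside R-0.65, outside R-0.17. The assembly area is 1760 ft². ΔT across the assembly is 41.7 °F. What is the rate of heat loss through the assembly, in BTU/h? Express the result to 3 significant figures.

0.699 × 1.23 = 0.8598
8.86/0.167 = 53.05
1.01/0.207 = 4.879
7.4 × 0.0868 = 0.6423
R_total = 0.65 + 0.8598 + 53.05 + 4.879 + 0.6423 + 0.17 = 60.26 ft²·°F·h/BTU
Q = A·ΔT/R = 1760 × 41.7 / 60.26 = 1218 BTU/h

1220 BTU/h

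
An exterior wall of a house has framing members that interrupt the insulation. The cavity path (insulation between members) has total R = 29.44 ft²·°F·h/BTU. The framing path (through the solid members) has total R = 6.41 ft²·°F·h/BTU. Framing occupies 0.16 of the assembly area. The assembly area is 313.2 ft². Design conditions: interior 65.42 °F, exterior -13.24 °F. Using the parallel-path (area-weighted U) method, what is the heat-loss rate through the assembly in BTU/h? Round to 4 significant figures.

1318 BTU/h

U_eff = 0.84/29.44 + 0.16/6.41 = 0.028533 + 0.024961 = 0.053494
R_eff = 1/U_eff = 18.694 ft²·°F·h/BTU
Q = 313.2 × (65.42 − (-13.24)) / 18.694 = 1317.9 BTU/h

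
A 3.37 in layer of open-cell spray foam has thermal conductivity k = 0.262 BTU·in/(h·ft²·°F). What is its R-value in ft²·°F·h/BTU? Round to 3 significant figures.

R = L/k = 3.37/0.262 = 12.86 ft²·°F·h/BTU

12.9 ft²·°F·h/BTU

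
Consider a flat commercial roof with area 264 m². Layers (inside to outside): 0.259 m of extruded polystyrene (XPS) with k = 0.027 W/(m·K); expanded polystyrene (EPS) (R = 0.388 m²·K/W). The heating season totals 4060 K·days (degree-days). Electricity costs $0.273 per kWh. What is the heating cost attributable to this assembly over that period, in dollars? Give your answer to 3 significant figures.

704 dollars

0.259/0.027 = 9.593
R_total = 9.593 + 0.388 = 9.981 m²·K/W
E = A × HDD × 24 / R / 1000 = 264 × 4060 × 24 / 9.981 / 1000 = 2577 kWh
Cost = 2577 × 0.273 = $703.6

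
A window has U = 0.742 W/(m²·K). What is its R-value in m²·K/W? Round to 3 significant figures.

R = 1/U = 1/0.742 = 1.348

1.35 m²·K/W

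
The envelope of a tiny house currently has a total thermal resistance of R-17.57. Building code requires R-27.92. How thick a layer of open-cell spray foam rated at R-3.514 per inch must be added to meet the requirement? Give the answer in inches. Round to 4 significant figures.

2.945 in

ΔR = 27.92 − 17.57 = 10.35 ft²·°F·h/BTU
L = ΔR / (R/in) = 10.35/3.514 = 2.9454 in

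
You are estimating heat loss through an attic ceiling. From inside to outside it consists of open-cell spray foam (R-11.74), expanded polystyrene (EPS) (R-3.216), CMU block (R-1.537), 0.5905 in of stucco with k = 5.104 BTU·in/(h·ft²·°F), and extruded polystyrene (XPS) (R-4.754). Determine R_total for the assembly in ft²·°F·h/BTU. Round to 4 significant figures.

21.36 ft²·°F·h/BTU

0.5905/5.104 = 0.11569
R_total = 11.74 + 3.216 + 1.537 + 0.11569 + 4.754 = 21.363 ft²·°F·h/BTU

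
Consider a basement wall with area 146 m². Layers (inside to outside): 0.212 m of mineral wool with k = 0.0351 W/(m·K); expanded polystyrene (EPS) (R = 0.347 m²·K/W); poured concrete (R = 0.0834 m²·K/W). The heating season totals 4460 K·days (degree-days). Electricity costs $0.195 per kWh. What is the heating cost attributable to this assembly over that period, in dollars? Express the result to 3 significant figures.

0.212/0.0351 = 6.04
R_total = 6.04 + 0.347 + 0.0834 = 6.47 m²·K/W
E = A × HDD × 24 / R / 1000 = 146 × 4460 × 24 / 6.47 / 1000 = 2415 kWh
Cost = 2415 × 0.195 = $471

471 dollars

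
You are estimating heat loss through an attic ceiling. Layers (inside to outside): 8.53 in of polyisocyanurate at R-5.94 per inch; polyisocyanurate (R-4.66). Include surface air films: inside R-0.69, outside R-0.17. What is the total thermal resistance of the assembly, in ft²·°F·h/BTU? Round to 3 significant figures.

56.2 ft²·°F·h/BTU

8.53 × 5.94 = 50.67
R_total = 0.69 + 50.67 + 4.66 + 0.17 = 56.19 ft²·°F·h/BTU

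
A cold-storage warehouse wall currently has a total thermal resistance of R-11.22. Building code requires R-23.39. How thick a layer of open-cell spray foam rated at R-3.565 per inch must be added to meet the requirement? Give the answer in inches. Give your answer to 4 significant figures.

ΔR = 23.39 − 11.22 = 12.17 ft²·°F·h/BTU
L = ΔR / (R/in) = 12.17/3.565 = 3.4137 in

3.414 in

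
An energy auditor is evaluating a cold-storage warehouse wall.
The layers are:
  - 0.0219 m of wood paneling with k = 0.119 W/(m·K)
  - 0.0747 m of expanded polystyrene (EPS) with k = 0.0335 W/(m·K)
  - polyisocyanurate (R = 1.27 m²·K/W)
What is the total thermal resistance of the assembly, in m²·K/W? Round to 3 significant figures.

0.0219/0.119 = 0.184
0.0747/0.0335 = 2.23
R_total = 0.184 + 2.23 + 1.27 = 3.684 m²·K/W

3.68 m²·K/W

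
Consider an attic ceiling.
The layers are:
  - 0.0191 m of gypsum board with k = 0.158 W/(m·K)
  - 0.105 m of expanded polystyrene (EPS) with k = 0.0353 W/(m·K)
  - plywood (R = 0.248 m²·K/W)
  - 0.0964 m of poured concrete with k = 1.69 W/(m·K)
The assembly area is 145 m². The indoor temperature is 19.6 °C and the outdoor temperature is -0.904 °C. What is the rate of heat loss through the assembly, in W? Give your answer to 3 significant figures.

874 W

0.0191/0.158 = 0.1209
0.105/0.0353 = 2.975
0.0964/1.69 = 0.05704
R_total = 0.1209 + 2.975 + 0.248 + 0.05704 = 3.4 m²·K/W
Q = A·ΔT/R = 145 × (19.6 − (-0.904)) / 3.4 = 874.3 W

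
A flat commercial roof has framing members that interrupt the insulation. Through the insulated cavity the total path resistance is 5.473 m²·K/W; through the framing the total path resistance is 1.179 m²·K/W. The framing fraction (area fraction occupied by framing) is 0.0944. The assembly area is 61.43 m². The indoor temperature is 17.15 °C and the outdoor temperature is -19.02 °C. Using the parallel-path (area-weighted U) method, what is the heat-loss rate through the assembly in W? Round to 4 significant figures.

545.6 W

U_eff = 0.9056/5.473 + 0.0944/1.179 = 0.16547 + 0.080068 = 0.24553
R_eff = 1/U_eff = 4.0727 m²·K/W
Q = 61.43 × (17.15 − (-19.02)) / 4.0727 = 545.56 W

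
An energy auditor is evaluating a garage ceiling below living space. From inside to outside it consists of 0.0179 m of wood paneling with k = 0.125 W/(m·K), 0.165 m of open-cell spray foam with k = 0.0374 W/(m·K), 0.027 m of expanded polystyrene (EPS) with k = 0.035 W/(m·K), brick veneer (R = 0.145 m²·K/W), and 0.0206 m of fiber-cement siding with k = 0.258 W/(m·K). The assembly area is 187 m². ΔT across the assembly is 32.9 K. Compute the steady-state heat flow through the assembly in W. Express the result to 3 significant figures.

1110 W

0.0179/0.125 = 0.1432
0.165/0.0374 = 4.412
0.027/0.035 = 0.7714
0.0206/0.258 = 0.07984
R_total = 0.1432 + 4.412 + 0.7714 + 0.145 + 0.07984 = 5.551 m²·K/W
Q = A·ΔT/R = 187 × 32.9 / 5.551 = 1108 W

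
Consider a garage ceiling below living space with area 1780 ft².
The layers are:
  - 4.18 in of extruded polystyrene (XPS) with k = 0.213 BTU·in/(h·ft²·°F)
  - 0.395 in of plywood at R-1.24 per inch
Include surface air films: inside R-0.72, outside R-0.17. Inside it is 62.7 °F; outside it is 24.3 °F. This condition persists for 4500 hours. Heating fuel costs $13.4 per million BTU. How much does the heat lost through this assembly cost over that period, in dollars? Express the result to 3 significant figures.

4.18/0.213 = 19.62
0.395 × 1.24 = 0.4898
R_total = 0.72 + 19.62 + 0.4898 + 0.17 = 21 ft²·°F·h/BTU
Q = 1780 × (62.7 − 24.3) / 21 = 3254 BTU/h
E = 3254 × 4500 = 14640000 BTU
Cost = 14640000/10⁶ × 13.4 = $196.2

196 dollars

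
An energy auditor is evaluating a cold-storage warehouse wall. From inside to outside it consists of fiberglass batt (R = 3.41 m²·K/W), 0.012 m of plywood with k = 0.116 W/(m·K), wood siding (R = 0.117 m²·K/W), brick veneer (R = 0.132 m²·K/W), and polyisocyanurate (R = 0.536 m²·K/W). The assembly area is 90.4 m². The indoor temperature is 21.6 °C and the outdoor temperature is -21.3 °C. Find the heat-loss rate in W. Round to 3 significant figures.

0.012/0.116 = 0.1034
R_total = 3.41 + 0.1034 + 0.117 + 0.132 + 0.536 = 4.298 m²·K/W
Q = A·ΔT/R = 90.4 × (21.6 − (-21.3)) / 4.298 = 902.2 W

902 W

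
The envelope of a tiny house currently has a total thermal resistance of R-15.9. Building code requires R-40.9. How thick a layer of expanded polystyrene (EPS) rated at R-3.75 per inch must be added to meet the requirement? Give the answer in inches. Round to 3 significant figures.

ΔR = 40.9 − 15.9 = 25 ft²·°F·h/BTU
L = ΔR / (R/in) = 25/3.75 = 6.667 in

6.67 in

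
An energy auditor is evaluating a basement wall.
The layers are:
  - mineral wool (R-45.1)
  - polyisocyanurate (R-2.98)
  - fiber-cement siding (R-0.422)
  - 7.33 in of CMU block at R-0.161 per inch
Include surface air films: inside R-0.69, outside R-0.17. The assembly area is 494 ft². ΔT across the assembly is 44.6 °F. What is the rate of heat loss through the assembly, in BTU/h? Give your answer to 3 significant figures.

436 BTU/h

7.33 × 0.161 = 1.18
R_total = 0.69 + 45.1 + 2.98 + 0.422 + 1.18 + 0.17 = 50.54 ft²·°F·h/BTU
Q = A·ΔT/R = 494 × 44.6 / 50.54 = 435.9 BTU/h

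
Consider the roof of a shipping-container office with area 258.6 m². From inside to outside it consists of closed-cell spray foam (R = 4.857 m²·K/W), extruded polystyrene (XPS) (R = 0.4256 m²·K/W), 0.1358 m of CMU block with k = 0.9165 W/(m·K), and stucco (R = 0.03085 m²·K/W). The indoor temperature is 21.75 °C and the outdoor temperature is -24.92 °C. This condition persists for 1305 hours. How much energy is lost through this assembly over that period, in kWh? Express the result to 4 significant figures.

0.1358/0.9165 = 0.14817
R_total = 4.857 + 0.4256 + 0.14817 + 0.03085 = 5.4616 m²·K/W
Q = 258.6 × (21.75 − (-24.92)) / 5.4616 = 2209.8 W
E = 2209.8 W × 1305 h / 1000 = 2883.7 kWh

2884 kWh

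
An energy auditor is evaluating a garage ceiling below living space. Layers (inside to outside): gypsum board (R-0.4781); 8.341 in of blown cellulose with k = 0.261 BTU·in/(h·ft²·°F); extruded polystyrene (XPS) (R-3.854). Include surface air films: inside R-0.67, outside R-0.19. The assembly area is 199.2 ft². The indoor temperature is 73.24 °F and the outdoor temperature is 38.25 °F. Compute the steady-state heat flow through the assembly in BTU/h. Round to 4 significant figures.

8.341/0.261 = 31.958
R_total = 0.67 + 0.4781 + 31.958 + 3.854 + 0.19 = 37.15 ft²·°F·h/BTU
Q = A·ΔT/R = 199.2 × (73.24 − 38.25) / 37.15 = 187.62 BTU/h

187.6 BTU/h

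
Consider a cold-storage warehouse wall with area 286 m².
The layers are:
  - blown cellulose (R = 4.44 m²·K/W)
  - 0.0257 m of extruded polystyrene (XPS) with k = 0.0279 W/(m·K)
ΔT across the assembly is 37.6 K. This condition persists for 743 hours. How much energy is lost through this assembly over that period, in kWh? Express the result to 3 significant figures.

1490 kWh

0.0257/0.0279 = 0.9211
R_total = 4.44 + 0.9211 = 5.361 m²·K/W
Q = 286 × 37.6 / 5.361 = 2006 W
E = 2006 W × 743 h / 1000 = 1490 kWh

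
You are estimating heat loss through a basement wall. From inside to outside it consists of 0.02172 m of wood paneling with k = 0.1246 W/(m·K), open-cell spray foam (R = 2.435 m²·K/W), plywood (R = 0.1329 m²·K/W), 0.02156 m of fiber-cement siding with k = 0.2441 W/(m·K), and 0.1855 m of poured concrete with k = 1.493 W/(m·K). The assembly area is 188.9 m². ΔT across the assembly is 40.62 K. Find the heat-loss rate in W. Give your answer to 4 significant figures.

2597 W

0.02172/0.1246 = 0.17432
0.02156/0.2441 = 0.088324
0.1855/1.493 = 0.12425
R_total = 0.17432 + 2.435 + 0.1329 + 0.088324 + 0.12425 = 2.9548 m²·K/W
Q = A·ΔT/R = 188.9 × 40.62 / 2.9548 = 2596.8 W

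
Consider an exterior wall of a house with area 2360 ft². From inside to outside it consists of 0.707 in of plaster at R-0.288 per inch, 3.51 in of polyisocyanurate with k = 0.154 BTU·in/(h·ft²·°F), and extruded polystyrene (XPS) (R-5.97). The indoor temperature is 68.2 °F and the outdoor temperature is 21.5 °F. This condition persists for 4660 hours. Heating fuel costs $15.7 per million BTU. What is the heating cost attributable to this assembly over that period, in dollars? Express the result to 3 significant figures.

0.707 × 0.288 = 0.2036
3.51/0.154 = 22.79
R_total = 0.2036 + 22.79 + 5.97 = 28.97 ft²·°F·h/BTU
Q = 2360 × (68.2 − 21.5) / 28.97 = 3805 BTU/h
E = 3805 × 4660 = 17730000 BTU
Cost = 17730000/10⁶ × 15.7 = $278.4

278 dollars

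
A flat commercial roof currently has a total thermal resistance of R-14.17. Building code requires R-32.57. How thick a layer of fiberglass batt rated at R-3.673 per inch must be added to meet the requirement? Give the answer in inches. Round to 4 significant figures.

5.010 in

ΔR = 32.57 − 14.17 = 18.4 ft²·°F·h/BTU
L = ΔR / (R/in) = 18.4/3.673 = 5.0095 in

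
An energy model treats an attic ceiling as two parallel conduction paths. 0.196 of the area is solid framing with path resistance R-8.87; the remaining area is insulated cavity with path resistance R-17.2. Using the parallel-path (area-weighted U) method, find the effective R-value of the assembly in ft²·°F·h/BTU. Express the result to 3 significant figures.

14.5 ft²·°F·h/BTU

U_eff = 0.804/17.2 + 0.196/8.87 = 0.04674 + 0.0221 = 0.06884
R_eff = 1/U_eff = 14.53 ft²·°F·h/BTU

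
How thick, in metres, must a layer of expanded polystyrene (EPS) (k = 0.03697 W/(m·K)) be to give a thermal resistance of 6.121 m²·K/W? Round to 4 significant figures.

0.2263 m

L = R·k = 6.121 × 0.03697 = 0.22629 m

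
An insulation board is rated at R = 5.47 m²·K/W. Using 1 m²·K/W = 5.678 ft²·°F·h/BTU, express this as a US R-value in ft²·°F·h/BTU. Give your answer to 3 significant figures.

31.1 ft²·°F·h/BTU

R_US = 5.47 × 5.678 = 31.06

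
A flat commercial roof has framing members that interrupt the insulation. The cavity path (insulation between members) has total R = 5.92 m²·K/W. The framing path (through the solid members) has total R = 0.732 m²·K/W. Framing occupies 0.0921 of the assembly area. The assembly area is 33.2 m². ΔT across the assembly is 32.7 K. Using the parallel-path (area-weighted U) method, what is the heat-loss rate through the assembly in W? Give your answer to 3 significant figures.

303 W

U_eff = 0.9079/5.92 + 0.0921/0.732 = 0.1534 + 0.1258 = 0.2792
R_eff = 1/U_eff = 3.582 m²·K/W
Q = 33.2 × 32.7 / 3.582 = 303.1 W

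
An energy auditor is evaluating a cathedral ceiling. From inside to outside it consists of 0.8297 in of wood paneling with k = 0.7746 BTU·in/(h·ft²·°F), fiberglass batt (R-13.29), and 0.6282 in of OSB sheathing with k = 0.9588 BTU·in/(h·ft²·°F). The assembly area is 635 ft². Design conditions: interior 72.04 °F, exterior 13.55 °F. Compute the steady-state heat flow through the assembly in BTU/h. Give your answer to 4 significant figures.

2473 BTU/h

0.8297/0.7746 = 1.0711
0.6282/0.9588 = 0.65519
R_total = 1.0711 + 13.29 + 0.65519 = 15.016 ft²·°F·h/BTU
Q = A·ΔT/R = 635 × (72.04 − 13.55) / 15.016 = 2473.4 BTU/h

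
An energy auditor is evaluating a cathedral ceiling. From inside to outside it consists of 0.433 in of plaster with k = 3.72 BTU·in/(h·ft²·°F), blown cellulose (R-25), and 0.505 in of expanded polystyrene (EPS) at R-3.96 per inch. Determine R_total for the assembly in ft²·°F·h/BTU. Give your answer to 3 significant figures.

0.433/3.72 = 0.1164
0.505 × 3.96 = 2
R_total = 0.1164 + 25 + 2 = 27.12 ft²·°F·h/BTU

27.1 ft²·°F·h/BTU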